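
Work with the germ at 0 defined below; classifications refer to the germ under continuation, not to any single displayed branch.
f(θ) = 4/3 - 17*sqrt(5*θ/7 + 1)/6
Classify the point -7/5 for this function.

The term (-17/6)*sqrt(1 - θ/(-7/5)) has argument 1 - -7/5/(-7/5) = 0 at -7/5: a square-root (algebraic, two-sheeted) branch point; the remaining terms are analytic or single-valued there.

The point is an algebraic (square-root) branch point.


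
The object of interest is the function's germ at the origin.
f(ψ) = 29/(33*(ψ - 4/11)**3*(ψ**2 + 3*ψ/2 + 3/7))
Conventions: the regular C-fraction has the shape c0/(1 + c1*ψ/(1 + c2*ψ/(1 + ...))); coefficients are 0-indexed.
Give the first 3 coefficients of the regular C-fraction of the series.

The regular C-fraction coefficients are [-24563/576, -19/4, -185/228].

Taylor coefficients (expand at 0): a_0 = -24563/576, a_1 = -466697/2304, a_2 = -7786471/6912.
c0 = a_0 = -24563/576. Peel one level at a time: if S = 1 + c*ψ/S' with S'(0) = 1, then c is the ψ-coefficient of S and S' = c*ψ/(S - 1).
S_1 = c0/f = 1 + (-19/4)*ψ + (-185/48)*ψ^2 + ...; c1 = -19/4.
S_2 = c1*ψ/(S_1 - 1) = 1 + (-185/228)*ψ + ...; c2 = -185/228.


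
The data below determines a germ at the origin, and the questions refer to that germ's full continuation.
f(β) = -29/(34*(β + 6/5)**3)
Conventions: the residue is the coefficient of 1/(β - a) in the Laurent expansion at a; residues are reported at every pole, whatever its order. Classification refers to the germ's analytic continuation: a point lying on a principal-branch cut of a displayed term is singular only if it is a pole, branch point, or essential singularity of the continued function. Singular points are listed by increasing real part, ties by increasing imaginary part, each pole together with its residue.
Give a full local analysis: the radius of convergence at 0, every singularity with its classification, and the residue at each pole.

Denominator factor (β + 6/5)^3: pole of order 3 at -6/5, modulus 6/5.
The radius of convergence is the smallest modulus among the singular points: 6/5.
At the order-3 pole -6/5 set g(β) = (β - (-6/5))^3*f(β) = -29/34.
Order-3 pole: residue = g''(a)/2; g''(-6/5) = 0, so the residue is 0.

Radius of convergence at 0: 6/5.
At -6/5: a pole of order 3; residue 0.


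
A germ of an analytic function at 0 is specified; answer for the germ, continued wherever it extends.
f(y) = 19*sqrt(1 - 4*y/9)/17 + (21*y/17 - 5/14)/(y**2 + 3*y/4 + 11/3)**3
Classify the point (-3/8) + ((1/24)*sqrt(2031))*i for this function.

The point is a pole of order 3.

The denominator factor y**2 + 3*y/4 + 11/3 vanishes at (-3/8) + ((1/24)*sqrt(2031))*i and appears to the power 3; the numerator there equals (-781/952) + ((7/136)*sqrt(2031))*i, nonzero, and no other factor vanishes.
The branch terms are analytic at this point.
Hence a pole whose order is the multiplicity, 3.


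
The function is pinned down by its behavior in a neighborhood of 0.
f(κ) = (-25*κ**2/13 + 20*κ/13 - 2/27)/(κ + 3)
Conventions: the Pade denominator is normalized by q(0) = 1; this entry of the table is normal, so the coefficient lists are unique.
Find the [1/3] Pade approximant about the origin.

Taylor coefficients needed (expand at 0): a_0 = -2/81, a_1 = 1646/3159, a_2 = -7721/9477, a_3 = 7721/28431, a_4 = -7721/85293.
Write the denominator as Q(κ) = 1 + q1*κ + q2*κ^2 + q3*κ^3. Requiring Q*f - P = O(κ^5) with deg P <= 1 kills the coefficients of κ^2..κ^4 in Q*f:
  κ^2: a_2 + q1*a_1 + q2*a_0 = 0, i.e. -7721/9477 + (1646/3159)*q1 + (-2/81)*q2 = 0.
  κ^3: a_3 + q1*a_2 + q2*a_1 + q3*a_0 = 0, i.e. 7721/28431 + (-7721/9477)*q1 + (1646/3159)*q2 + (-2/81)*q3 = 0.
  κ^4: a_4 + q1*a_3 + q2*a_2 + q3*a_1 = 0, i.e. -7721/85293 + (7721/28431)*q1 + (-7721/9477)*q2 + (1646/3159)*q3 = 0.
Solving this linear system: q1 = 1567363/939234, q2 = 347445/156539, q3 = 1737225/626156.
The numerator is Q*f truncated at degree 1: P0 = a_0 = -2/81; P1 = a_1 + q1*a_0 = 2929475/6105021.

The Pade approximant has numerator coefficients [-2/81, 2929475/6105021]; denominator coefficients [1, 1567363/939234, 347445/156539, 1737225/626156].


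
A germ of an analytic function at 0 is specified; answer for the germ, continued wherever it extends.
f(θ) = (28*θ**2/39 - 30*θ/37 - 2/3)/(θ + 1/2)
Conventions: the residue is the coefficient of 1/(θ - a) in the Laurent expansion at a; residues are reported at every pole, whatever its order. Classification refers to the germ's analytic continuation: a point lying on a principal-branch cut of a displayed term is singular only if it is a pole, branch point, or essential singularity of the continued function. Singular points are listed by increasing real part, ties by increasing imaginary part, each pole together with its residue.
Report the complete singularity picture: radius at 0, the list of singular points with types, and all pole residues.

Denominator factor (θ + 1/2): pole of order 1 at -1/2, modulus 1/2.
The radius of convergence is the smallest modulus among the singular points: 1/2.
At the order-1 pole -1/2 set g(θ) = (θ - (-1/2))*f(θ) = 28*θ**2/39 - 30*θ/37 - 2/3.
Simple pole: residue = g(a) at a = -1/2, which is -118/1443.

Radius of convergence at 0: 1/2.
At -1/2: a pole of order 1; residue -118/1443.


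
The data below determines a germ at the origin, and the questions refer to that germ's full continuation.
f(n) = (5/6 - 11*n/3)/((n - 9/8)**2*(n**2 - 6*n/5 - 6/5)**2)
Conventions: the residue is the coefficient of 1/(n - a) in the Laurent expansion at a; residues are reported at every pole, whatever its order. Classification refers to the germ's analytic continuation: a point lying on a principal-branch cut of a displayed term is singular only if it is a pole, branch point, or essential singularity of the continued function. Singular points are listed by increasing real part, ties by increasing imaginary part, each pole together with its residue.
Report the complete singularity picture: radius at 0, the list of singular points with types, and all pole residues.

Radius of convergence at 0: -3/5 + (1/5)*sqrt(39).
At 3/5 - (1/5)*sqrt(39): a pole of order 2; residue 190412800/69426531 - (4911014600/11733083739)*sqrt(39).
At 9/8: a pole of order 2; residue -380825600/69426531.
At 3/5 + (1/5)*sqrt(39): a pole of order 2; residue 190412800/69426531 + (4911014600/11733083739)*sqrt(39).

Denominator factor (n - 9/8)^2: pole of order 2 at 9/8, modulus 9/8.
Denominator factor (n**2 - 6*n/5 - 6/5)^2: discriminant 156/25, real irrational roots 3/5 + (1/5)*sqrt(39) and 3/5 - (1/5)*sqrt(39); poles of order 2, moduli 3/5 + (1/5)*sqrt(39) and -3/5 + (1/5)*sqrt(39).
The radius of convergence is the smallest modulus among the singular points: -3/5 + (1/5)*sqrt(39).
The factor n**2 - 6*n/5 - 6/5 splits as (n - a)(n - a') with a = 3/5 - (1/5)*sqrt(39), a' = 3/5 + (1/5)*sqrt(39). At the order-2 pole a set g(n) = (n - a)^2*f(n) = [(5/6 - 11*n/3)/(n - 9/8)**2] / (n - a')^2.
Order-2 pole: residue = g'(a); g'(3/5 - (1/5)*sqrt(39)) = 190412800/69426531 - (4911014600/11733083739)*sqrt(39), so the residue is 190412800/69426531 - (4911014600/11733083739)*sqrt(39).
At the order-2 pole 9/8 set g(n) = (n - (9/8))^2*f(n) = (5/6 - 11*n/3)/(n**2 - 6*n/5 - 6/5)**2.
Order-2 pole: residue = g'(a); g'(9/8) = -380825600/69426531, so the residue is -380825600/69426531.
The factor n**2 - 6*n/5 - 6/5 splits as (n - a)(n - a') with a = 3/5 + (1/5)*sqrt(39), a' = 3/5 - (1/5)*sqrt(39). At the order-2 pole a set g(n) = (n - a)^2*f(n) = [(5/6 - 11*n/3)/(n - 9/8)**2] / (n - a')^2.
Order-2 pole: residue = g'(a); g'(3/5 + (1/5)*sqrt(39)) = 190412800/69426531 + (4911014600/11733083739)*sqrt(39), so the residue is 190412800/69426531 + (4911014600/11733083739)*sqrt(39).
List the singular points by increasing real part (a conjugate pair: the negative imaginary part first).


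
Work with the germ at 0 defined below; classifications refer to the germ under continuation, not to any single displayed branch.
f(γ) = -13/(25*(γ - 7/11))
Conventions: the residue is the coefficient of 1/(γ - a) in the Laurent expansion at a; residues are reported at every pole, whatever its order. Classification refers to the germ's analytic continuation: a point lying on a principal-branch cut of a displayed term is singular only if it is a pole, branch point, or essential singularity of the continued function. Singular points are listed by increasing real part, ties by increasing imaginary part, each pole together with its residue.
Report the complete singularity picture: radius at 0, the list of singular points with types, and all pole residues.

Denominator factor (γ - 7/11): pole of order 1 at 7/11, modulus 7/11.
The radius of convergence is the smallest modulus among the singular points: 7/11.
At the order-1 pole 7/11 set g(γ) = (γ - (7/11))*f(γ) = -13/25.
Simple pole: residue = g(a) at a = 7/11, which is -13/25.

Radius of convergence at 0: 7/11.
At 7/11: a pole of order 1; residue -13/25.


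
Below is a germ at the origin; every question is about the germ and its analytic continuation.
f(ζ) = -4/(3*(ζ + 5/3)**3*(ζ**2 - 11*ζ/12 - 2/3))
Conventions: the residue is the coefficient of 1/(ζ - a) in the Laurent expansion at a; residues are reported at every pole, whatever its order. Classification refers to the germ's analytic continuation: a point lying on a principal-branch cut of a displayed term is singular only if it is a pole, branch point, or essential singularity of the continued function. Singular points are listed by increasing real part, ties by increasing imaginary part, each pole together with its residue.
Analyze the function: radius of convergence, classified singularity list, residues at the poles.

Radius of convergence at 0: -11/24 + (1/24)*sqrt(505).
At -5/3: a pole of order 3; residue -897264/2248091.
At 11/24 - (1/24)*sqrt(505): a pole of order 1; residue 448632/2248091 + (11335464/1135285955)*sqrt(505).
At 11/24 + (1/24)*sqrt(505): a pole of order 1; residue 448632/2248091 - (11335464/1135285955)*sqrt(505).

Denominator factor (ζ + 5/3)^3: pole of order 3 at -5/3, modulus 5/3.
Denominator factor (ζ**2 - 11*ζ/12 - 2/3): discriminant 505/144, real irrational roots 11/24 + (1/24)*sqrt(505) and 11/24 - (1/24)*sqrt(505); poles of order 1, moduli 11/24 + (1/24)*sqrt(505) and -11/24 + (1/24)*sqrt(505).
The radius of convergence is the smallest modulus among the singular points: -11/24 + (1/24)*sqrt(505).
At the order-3 pole -5/3 set g(ζ) = (ζ - (-5/3))^3*f(ζ) = -4/(3*(ζ**2 - 11*ζ/12 - 2/3)).
Order-3 pole: residue = g''(a)/2; g''(-5/3) = -1794528/2248091, so the residue is -897264/2248091.
The factor ζ**2 - 11*ζ/12 - 2/3 splits as (ζ - a)(ζ - a') with a = 11/24 - (1/24)*sqrt(505), a' = 11/24 + (1/24)*sqrt(505). At the order-1 pole a set g(ζ) = (ζ - a)*f(ζ) = [-4/(3*(ζ + 5/3)**3)] / (ζ - a').
Simple pole: residue = g(a) at a = 11/24 - (1/24)*sqrt(505), which is 448632/2248091 + (11335464/1135285955)*sqrt(505).
The factor ζ**2 - 11*ζ/12 - 2/3 splits as (ζ - a)(ζ - a') with a = 11/24 + (1/24)*sqrt(505), a' = 11/24 - (1/24)*sqrt(505). At the order-1 pole a set g(ζ) = (ζ - a)*f(ζ) = [-4/(3*(ζ + 5/3)**3)] / (ζ - a').
Simple pole: residue = g(a) at a = 11/24 + (1/24)*sqrt(505), which is 448632/2248091 - (11335464/1135285955)*sqrt(505).
List the singular points by increasing real part (a conjugate pair: the negative imaginary part first).


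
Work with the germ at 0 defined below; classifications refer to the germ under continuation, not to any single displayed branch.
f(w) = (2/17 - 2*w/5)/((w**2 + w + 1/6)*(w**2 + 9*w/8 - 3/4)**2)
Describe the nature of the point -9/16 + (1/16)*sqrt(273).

The denominator factor w**2 + 9*w/8 - 3/4 vanishes at -9/16 + (1/16)*sqrt(273) and appears to the power 2; the numerator there equals 233/680 - (1/40)*sqrt(273), nonzero, and no other factor vanishes.
Hence a pole whose order is the multiplicity, 2.

The point is a pole of order 2.


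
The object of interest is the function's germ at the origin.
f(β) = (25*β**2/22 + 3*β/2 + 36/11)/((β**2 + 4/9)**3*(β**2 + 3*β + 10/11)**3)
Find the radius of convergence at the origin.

The radius of convergence is 3/2 - (1/22)*sqrt(649).

Denominator factor (β**2 + 4/9)^3: discriminant -16/9, complex-conjugate roots (2/3)*i and -(2/3)*i; poles of order 3, moduli 2/3 and 2/3.
Denominator factor (β**2 + 3*β + 10/11)^3: discriminant 59/11, real irrational roots -3/2 + (1/22)*sqrt(649) and -3/2 - (1/22)*sqrt(649); poles of order 3, moduli 3/2 - (1/22)*sqrt(649) and 3/2 + (1/22)*sqrt(649).
The radius of convergence is the smallest modulus among the singular points: 3/2 - (1/22)*sqrt(649).


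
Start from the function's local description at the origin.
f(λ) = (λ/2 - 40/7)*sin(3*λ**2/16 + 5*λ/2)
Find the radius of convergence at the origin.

The factor sin(3*λ**2/16 + 5*λ/2) is entire and contributes no finite singular point.
The polynomial part has no poles.
No finite singular points: the Taylor series at 0 converges everywhere.

The radius of convergence is infinite.


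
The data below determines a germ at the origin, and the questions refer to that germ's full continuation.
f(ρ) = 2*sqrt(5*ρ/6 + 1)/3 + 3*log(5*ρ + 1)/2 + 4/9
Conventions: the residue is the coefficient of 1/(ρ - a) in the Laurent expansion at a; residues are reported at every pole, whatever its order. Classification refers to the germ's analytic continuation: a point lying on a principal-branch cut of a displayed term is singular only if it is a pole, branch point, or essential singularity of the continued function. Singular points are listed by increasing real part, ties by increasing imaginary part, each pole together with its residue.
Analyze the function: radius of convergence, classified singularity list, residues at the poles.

Radius of convergence at 0: 1/5.
At -6/5: an algebraic (square-root) branch point.
At -1/5: a logarithmic branch point.

Branch term (3/2)*log(1 - ρ/(-1/5)): its argument vanishes at ρ = -1/5, a logarithmic branch point, modulus 1/5.
Branch term (2/3)*sqrt(1 - ρ/(-6/5)): its argument vanishes at ρ = -6/5, a square-root branch point, modulus 6/5.
The radius of convergence is the smallest modulus among the singular points: 1/5.
List the singular points by increasing real part (a conjugate pair: the negative imaginary part first).


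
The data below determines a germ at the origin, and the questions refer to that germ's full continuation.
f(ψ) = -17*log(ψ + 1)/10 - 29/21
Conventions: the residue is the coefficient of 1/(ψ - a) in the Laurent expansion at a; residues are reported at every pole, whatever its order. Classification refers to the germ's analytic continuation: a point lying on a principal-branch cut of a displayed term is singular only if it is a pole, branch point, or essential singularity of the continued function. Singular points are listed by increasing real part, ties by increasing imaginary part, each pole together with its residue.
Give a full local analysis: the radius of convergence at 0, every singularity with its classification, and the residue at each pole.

Branch term (-17/10)*log(1 - ψ/(-1)): its argument vanishes at ψ = -1, a logarithmic branch point, modulus 1.
The radius of convergence is the smallest modulus among the singular points: 1.

Radius of convergence at 0: 1.
At -1: a logarithmic branch point.


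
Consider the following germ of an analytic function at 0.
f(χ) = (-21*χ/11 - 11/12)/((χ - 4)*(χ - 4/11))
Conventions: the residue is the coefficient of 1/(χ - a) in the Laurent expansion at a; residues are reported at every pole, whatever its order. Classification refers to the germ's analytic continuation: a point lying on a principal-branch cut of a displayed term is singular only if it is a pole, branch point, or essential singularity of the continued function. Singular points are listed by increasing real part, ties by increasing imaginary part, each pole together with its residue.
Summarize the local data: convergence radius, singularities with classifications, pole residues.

Radius of convergence at 0: 4/11.
At 4/11: a pole of order 1; residue 2339/5280.
At 4: a pole of order 1; residue -1129/480.

Denominator factor (χ - 4): pole of order 1 at 4, modulus 4.
Denominator factor (χ - 4/11): pole of order 1 at 4/11, modulus 4/11.
The radius of convergence is the smallest modulus among the singular points: 4/11.
At the order-1 pole 4/11 set g(χ) = (χ - (4/11))*f(χ) = (-21*χ/11 - 11/12)/(χ - 4).
Simple pole: residue = g(a) at a = 4/11, which is 2339/5280.
At the order-1 pole 4 set g(χ) = (χ - (4))*f(χ) = (-21*χ/11 - 11/12)/(χ - 4/11).
Simple pole: residue = g(a) at a = 4, which is -1129/480.
List the singular points by increasing real part (a conjugate pair: the negative imaginary part first).


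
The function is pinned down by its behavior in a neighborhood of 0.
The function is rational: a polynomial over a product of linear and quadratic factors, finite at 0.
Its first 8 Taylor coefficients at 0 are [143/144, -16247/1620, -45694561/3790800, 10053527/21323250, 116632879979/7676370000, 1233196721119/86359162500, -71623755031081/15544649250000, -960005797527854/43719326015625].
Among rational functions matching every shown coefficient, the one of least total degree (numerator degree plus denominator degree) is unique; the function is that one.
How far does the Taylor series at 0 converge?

No rational of total degree below 4 reproduces all 8 coefficients; solving the [2/2] Pade equations on them gives f(θ) = (-11*θ**2/13 - 9*θ + 13/16)/(θ**2 - 4*θ/5 + 9/11), whose expansion matches every shown term.
Denominator factor (θ**2 - 4*θ/5 + 9/11): discriminant -724/275, complex-conjugate roots (2/5) + ((1/55)*sqrt(1991))*i and (2/5) - ((1/55)*sqrt(1991))*i; poles of order 1, moduli (3/11)*sqrt(11) and (3/11)*sqrt(11).
The radius of convergence is the smallest modulus among the singular points: (3/11)*sqrt(11).

The radius of convergence is (3/11)*sqrt(11).


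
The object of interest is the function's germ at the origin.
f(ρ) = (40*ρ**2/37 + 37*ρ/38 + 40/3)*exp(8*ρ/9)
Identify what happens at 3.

The point is a regular point.

There is no denominator, hence no pole anywhere.
The factor exp(8*ρ/9) is entire.
So the germ continues analytically to 3.


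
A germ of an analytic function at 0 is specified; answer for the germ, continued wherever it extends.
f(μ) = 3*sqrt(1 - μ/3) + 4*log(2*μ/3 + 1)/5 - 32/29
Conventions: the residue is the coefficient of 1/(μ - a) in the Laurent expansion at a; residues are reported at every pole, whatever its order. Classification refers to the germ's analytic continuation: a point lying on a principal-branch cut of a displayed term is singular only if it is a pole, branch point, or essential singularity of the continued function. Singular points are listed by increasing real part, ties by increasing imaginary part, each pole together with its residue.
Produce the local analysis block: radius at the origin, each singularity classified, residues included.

Radius of convergence at 0: 3/2.
At -3/2: a logarithmic branch point.
At 3: an algebraic (square-root) branch point.

Branch term (3)*sqrt(1 - μ/(3)): its argument vanishes at μ = 3, a square-root branch point, modulus 3.
Branch term (4/5)*log(1 - μ/(-3/2)): its argument vanishes at μ = -3/2, a logarithmic branch point, modulus 3/2.
The radius of convergence is the smallest modulus among the singular points: 3/2.
List the singular points by increasing real part (a conjugate pair: the negative imaginary part first).


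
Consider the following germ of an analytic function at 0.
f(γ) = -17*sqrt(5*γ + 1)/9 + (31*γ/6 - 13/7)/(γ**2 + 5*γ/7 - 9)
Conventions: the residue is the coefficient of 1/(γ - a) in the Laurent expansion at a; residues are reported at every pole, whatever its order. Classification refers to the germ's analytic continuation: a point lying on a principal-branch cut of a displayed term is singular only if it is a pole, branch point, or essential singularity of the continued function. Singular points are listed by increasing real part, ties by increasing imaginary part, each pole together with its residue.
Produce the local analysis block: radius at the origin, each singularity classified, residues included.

Radius of convergence at 0: 1/5.
At -5/14 - (1/14)*sqrt(1789): a pole of order 1; residue 31/12 + (311/21468)*sqrt(1789).
At -1/5: an algebraic (square-root) branch point.
At -5/14 + (1/14)*sqrt(1789): a pole of order 1; residue 31/12 - (311/21468)*sqrt(1789).

Denominator factor (γ**2 + 5*γ/7 - 9): discriminant 1789/49, real irrational roots -5/14 + (1/14)*sqrt(1789) and -5/14 - (1/14)*sqrt(1789); poles of order 1, moduli -5/14 + (1/14)*sqrt(1789) and 5/14 + (1/14)*sqrt(1789).
Branch term (-17/9)*sqrt(1 - γ/(-1/5)): its argument vanishes at γ = -1/5, a square-root branch point, modulus 1/5.
The radius of convergence is the smallest modulus among the singular points: 1/5.
The branch term is analytic at -5/14 - (1/14)*sqrt(1789) and contributes nothing to the residue; only the rational part matters.
The factor γ**2 + 5*γ/7 - 9 splits as (γ - a)(γ - a') with a = -5/14 - (1/14)*sqrt(1789), a' = -5/14 + (1/14)*sqrt(1789). At the order-1 pole a set g(γ) = (γ - a)*(rational part) = [31*γ/6 - 13/7] / (γ - a').
Simple pole: residue = g(a) at a = -5/14 - (1/14)*sqrt(1789), which is 31/12 + (311/21468)*sqrt(1789).
The branch term is analytic at -5/14 + (1/14)*sqrt(1789) and contributes nothing to the residue; only the rational part matters.
The factor γ**2 + 5*γ/7 - 9 splits as (γ - a)(γ - a') with a = -5/14 + (1/14)*sqrt(1789), a' = -5/14 - (1/14)*sqrt(1789). At the order-1 pole a set g(γ) = (γ - a)*(rational part) = [31*γ/6 - 13/7] / (γ - a').
Simple pole: residue = g(a) at a = -5/14 + (1/14)*sqrt(1789), which is 31/12 - (311/21468)*sqrt(1789).
List the singular points by increasing real part (a conjugate pair: the negative imaginary part first).


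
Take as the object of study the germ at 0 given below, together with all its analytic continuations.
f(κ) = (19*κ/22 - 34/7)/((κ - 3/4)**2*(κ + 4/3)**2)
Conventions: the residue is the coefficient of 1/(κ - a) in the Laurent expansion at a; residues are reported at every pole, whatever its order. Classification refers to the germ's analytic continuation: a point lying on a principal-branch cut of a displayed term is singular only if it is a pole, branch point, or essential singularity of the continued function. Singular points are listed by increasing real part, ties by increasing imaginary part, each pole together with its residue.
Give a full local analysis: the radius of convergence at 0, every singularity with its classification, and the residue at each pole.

Radius of convergence at 0: 3/4.
At -4/3: a pole of order 2; residue -1359576/1203125.
At 3/4: a pole of order 2; residue 1359576/1203125.

Denominator factor (κ - 3/4)^2: pole of order 2 at 3/4, modulus 3/4.
Denominator factor (κ + 4/3)^2: pole of order 2 at -4/3, modulus 4/3.
The radius of convergence is the smallest modulus among the singular points: 3/4.
At the order-2 pole -4/3 set g(κ) = (κ - (-4/3))^2*f(κ) = (19*κ/22 - 34/7)/(κ - 3/4)**2.
Order-2 pole: residue = g'(a); g'(-4/3) = -1359576/1203125, so the residue is -1359576/1203125.
At the order-2 pole 3/4 set g(κ) = (κ - (3/4))^2*f(κ) = (19*κ/22 - 34/7)/(κ + 4/3)**2.
Order-2 pole: residue = g'(a); g'(3/4) = 1359576/1203125, so the residue is 1359576/1203125.
List the singular points by increasing real part (a conjugate pair: the negative imaginary part first).


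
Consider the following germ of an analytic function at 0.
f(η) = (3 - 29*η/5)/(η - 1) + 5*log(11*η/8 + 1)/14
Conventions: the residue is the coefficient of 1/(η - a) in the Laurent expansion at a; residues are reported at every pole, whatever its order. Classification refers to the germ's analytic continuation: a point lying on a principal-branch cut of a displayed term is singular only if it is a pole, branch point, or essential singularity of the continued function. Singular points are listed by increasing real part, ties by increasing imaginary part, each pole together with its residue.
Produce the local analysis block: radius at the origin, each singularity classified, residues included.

Denominator factor (η - 1): pole of order 1 at 1, modulus 1.
Branch term (5/14)*log(1 - η/(-8/11)): its argument vanishes at η = -8/11, a logarithmic branch point, modulus 8/11.
The radius of convergence is the smallest modulus among the singular points: 8/11.
The branch term is analytic at 1 and contributes nothing to the residue; only the rational part matters.
At the order-1 pole 1 set g(η) = (η - (1))*(rational part) = 3 - 29*η/5.
Simple pole: residue = g(a) at a = 1, which is -14/5.
List the singular points by increasing real part (a conjugate pair: the negative imaginary part first).

Radius of convergence at 0: 8/11.
At -8/11: a logarithmic branch point.
At 1: a pole of order 1; residue -14/5.


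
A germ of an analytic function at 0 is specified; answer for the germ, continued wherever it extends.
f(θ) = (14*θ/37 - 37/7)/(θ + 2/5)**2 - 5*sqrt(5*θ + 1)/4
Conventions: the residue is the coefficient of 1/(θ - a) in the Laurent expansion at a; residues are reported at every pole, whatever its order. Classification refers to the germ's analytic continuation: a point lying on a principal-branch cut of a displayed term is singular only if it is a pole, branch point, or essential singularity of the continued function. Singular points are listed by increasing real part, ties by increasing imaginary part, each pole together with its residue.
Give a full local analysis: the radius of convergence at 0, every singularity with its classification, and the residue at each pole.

Radius of convergence at 0: 1/5.
At -2/5: a pole of order 2; residue 14/37.
At -1/5: an algebraic (square-root) branch point.

Denominator factor (θ + 2/5)^2: pole of order 2 at -2/5, modulus 2/5.
Branch term (-5/4)*sqrt(1 - θ/(-1/5)): its argument vanishes at θ = -1/5, a square-root branch point, modulus 1/5.
The radius of convergence is the smallest modulus among the singular points: 1/5.
The branch term is analytic at -2/5 and contributes nothing to the residue; only the rational part matters.
At the order-2 pole -2/5 set g(θ) = (θ - (-2/5))^2*(rational part) = 14*θ/37 - 37/7.
Order-2 pole: residue = g'(a); g'(-2/5) = 14/37, so the residue is 14/37.
List the singular points by increasing real part (a conjugate pair: the negative imaginary part first).


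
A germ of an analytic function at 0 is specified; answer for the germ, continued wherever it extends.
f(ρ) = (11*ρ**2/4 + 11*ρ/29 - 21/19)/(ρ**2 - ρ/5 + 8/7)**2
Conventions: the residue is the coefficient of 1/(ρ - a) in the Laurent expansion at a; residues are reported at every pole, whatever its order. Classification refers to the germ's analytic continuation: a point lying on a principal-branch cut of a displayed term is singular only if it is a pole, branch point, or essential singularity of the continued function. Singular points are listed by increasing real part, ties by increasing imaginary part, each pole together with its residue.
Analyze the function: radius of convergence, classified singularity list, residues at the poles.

Denominator factor (ρ**2 - ρ/5 + 8/7)^2: discriminant -793/175, complex-conjugate roots (1/10) + ((1/70)*sqrt(5551))*i and (1/10) - ((1/70)*sqrt(5551))*i; poles of order 2, moduli (2/7)*sqrt(14) and (2/7)*sqrt(14).
The radius of convergence is the smallest modulus among the singular points: (2/7)*sqrt(14).
The factor ρ**2 - ρ/5 + 8/7 splits as (ρ - a)(ρ - a') with a = (1/10) - ((1/70)*sqrt(5551))*i, a' = (1/10) + ((1/70)*sqrt(5551))*i. At the order-2 pole a set g(ρ) = (ρ - a)^2*f(ρ) = [11*ρ**2/4 + 11*ρ/29 - 21/19] / (ρ - a')^2.
Order-2 pole: residue = g'(a); g'((1/10) - ((1/70)*sqrt(5551))*i) = ((2001325/346495799)*sqrt(5551))*i, so the residue is ((2001325/346495799)*sqrt(5551))*i.
The factor ρ**2 - ρ/5 + 8/7 splits as (ρ - a)(ρ - a') with a = (1/10) + ((1/70)*sqrt(5551))*i, a' = (1/10) - ((1/70)*sqrt(5551))*i. At the order-2 pole a set g(ρ) = (ρ - a)^2*f(ρ) = [11*ρ**2/4 + 11*ρ/29 - 21/19] / (ρ - a')^2.
Order-2 pole: residue = g'(a); g'((1/10) + ((1/70)*sqrt(5551))*i) = -((2001325/346495799)*sqrt(5551))*i, so the residue is -((2001325/346495799)*sqrt(5551))*i.
List the singular points by increasing real part (a conjugate pair: the negative imaginary part first).

Radius of convergence at 0: (2/7)*sqrt(14).
At (1/10) - ((1/70)*sqrt(5551))*i: a pole of order 2; residue ((2001325/346495799)*sqrt(5551))*i.
At (1/10) + ((1/70)*sqrt(5551))*i: a pole of order 2; residue -((2001325/346495799)*sqrt(5551))*i.


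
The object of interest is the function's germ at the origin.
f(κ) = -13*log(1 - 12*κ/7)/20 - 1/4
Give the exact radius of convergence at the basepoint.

Branch term (-13/20)*log(1 - κ/(7/12)): its argument vanishes at κ = 7/12, a logarithmic branch point, modulus 7/12.
The radius of convergence is the smallest modulus among the singular points: 7/12.

The radius of convergence is 7/12.


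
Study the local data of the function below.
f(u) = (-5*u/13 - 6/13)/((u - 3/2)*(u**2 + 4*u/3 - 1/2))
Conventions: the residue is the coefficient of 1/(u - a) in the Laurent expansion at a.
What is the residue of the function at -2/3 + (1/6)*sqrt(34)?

The residue is 9/65 + (21/1105)*sqrt(34).

The factor u**2 + 4*u/3 - 1/2 splits as (u - a)(u - a') with a = -2/3 + (1/6)*sqrt(34), a' = -2/3 - (1/6)*sqrt(34). At the order-1 pole a set g(u) = (u - a)*f(u) = [(-5*u/13 - 6/13)/(u - 3/2)] / (u - a').
Simple pole: residue = g(a) at a = -2/3 + (1/6)*sqrt(34), which is 9/65 + (21/1105)*sqrt(34).


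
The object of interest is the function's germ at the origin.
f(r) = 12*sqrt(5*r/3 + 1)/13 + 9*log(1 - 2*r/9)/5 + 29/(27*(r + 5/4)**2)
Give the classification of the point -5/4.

The point is a pole of order 2.

The denominator factor r + 5/4 vanishes at -5/4 and appears to the power 2; the numerator there equals 29/27, nonzero, and no other factor vanishes.
The branch terms are analytic at this point.
Hence a pole whose order is the multiplicity, 2.


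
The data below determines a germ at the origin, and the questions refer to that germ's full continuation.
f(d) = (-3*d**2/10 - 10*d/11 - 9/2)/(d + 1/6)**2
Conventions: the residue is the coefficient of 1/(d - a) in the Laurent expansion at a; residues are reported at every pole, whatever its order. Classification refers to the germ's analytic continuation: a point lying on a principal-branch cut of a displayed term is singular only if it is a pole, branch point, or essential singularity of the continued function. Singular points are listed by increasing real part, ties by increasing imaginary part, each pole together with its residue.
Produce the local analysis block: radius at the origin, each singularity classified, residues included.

Radius of convergence at 0: 1/6.
At -1/6: a pole of order 2; residue -89/110.

Denominator factor (d + 1/6)^2: pole of order 2 at -1/6, modulus 1/6.
The radius of convergence is the smallest modulus among the singular points: 1/6.
At the order-2 pole -1/6 set g(d) = (d - (-1/6))^2*f(d) = -3*d**2/10 - 10*d/11 - 9/2.
Order-2 pole: residue = g'(a); g'(-1/6) = -89/110, so the residue is -89/110.


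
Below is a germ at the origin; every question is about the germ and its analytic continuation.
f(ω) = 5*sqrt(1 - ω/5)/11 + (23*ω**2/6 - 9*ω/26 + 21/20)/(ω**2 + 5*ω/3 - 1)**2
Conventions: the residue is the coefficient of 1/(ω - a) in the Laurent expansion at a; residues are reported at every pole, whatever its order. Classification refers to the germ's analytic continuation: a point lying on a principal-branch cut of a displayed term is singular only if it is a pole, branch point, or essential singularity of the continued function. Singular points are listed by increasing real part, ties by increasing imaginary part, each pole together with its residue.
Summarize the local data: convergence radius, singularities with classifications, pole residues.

Denominator factor (ω**2 + 5*ω/3 - 1)^2: discriminant 61/9, real irrational roots -5/6 + (1/6)*sqrt(61) and -5/6 - (1/6)*sqrt(61); poles of order 2, moduli -5/6 + (1/6)*sqrt(61) and 5/6 + (1/6)*sqrt(61).
Branch term (5/11)*sqrt(1 - ω/(5)): its argument vanishes at ω = 5, a square-root branch point, modulus 5.
The radius of convergence is the smallest modulus among the singular points: -5/6 + (1/6)*sqrt(61).
The branch term is analytic at -5/6 - (1/6)*sqrt(61) and contributes nothing to the residue; only the rational part matters.
The factor ω**2 + 5*ω/3 - 1 splits as (ω - a)(ω - a') with a = -5/6 - (1/6)*sqrt(61), a' = -5/6 + (1/6)*sqrt(61). At the order-2 pole a set g(ω) = (ω - a)^2*(rational part) = [23*ω**2/6 - 9*ω/26 + 21/20] / (ω - a')^2.
Order-2 pole: residue = g'(a); g'(-5/6 - (1/6)*sqrt(61)) = -(8757/241865)*sqrt(61), so the residue is -(8757/241865)*sqrt(61).
The branch term is analytic at -5/6 + (1/6)*sqrt(61) and contributes nothing to the residue; only the rational part matters.
The factor ω**2 + 5*ω/3 - 1 splits as (ω - a)(ω - a') with a = -5/6 + (1/6)*sqrt(61), a' = -5/6 - (1/6)*sqrt(61). At the order-2 pole a set g(ω) = (ω - a)^2*(rational part) = [23*ω**2/6 - 9*ω/26 + 21/20] / (ω - a')^2.
Order-2 pole: residue = g'(a); g'(-5/6 + (1/6)*sqrt(61)) = (8757/241865)*sqrt(61), so the residue is (8757/241865)*sqrt(61).
List the singular points by increasing real part (a conjugate pair: the negative imaginary part first).

Radius of convergence at 0: -5/6 + (1/6)*sqrt(61).
At -5/6 - (1/6)*sqrt(61): a pole of order 2; residue -(8757/241865)*sqrt(61).
At -5/6 + (1/6)*sqrt(61): a pole of order 2; residue (8757/241865)*sqrt(61).
At 5: an algebraic (square-root) branch point.


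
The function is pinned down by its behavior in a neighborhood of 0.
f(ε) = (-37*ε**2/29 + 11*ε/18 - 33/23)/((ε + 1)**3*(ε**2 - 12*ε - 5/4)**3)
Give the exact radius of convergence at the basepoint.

Denominator factor (ε**2 - 12*ε - 5/4)^3: discriminant 149, real irrational roots 6 + (1/2)*sqrt(149) and 6 - (1/2)*sqrt(149); poles of order 3, moduli 6 + (1/2)*sqrt(149) and -6 + (1/2)*sqrt(149).
Denominator factor (ε + 1)^3: pole of order 3 at -1, modulus 1.
The radius of convergence is the smallest modulus among the singular points: -6 + (1/2)*sqrt(149).

The radius of convergence is -6 + (1/2)*sqrt(149).


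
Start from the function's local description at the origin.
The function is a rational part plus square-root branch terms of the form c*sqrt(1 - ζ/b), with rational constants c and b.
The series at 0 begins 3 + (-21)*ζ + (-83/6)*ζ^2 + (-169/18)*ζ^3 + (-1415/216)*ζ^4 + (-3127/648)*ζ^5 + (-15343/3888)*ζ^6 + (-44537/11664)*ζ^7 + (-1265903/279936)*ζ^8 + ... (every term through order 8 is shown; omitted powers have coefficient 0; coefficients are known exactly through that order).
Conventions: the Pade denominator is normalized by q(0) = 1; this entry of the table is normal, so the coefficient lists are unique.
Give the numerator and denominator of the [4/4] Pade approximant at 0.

The Pade approximant has numerator coefficients [3, -2670587/84178, 37044139/505068, -24843335/505068, 2266579/673424]; denominator coefficients [1, -902849/252534, 2037085/505068, -255705/168356, 167147/2020272].

Taylor coefficients needed (read off): a_0 = 3, a_1 = -21, a_2 = -83/6, a_3 = -169/18, a_4 = -1415/216, a_5 = -3127/648, a_6 = -15343/3888, a_7 = -44537/11664, a_8 = -1265903/279936.
Write the denominator as Q(ζ) = 1 + q1*ζ + q2*ζ^2 + q3*ζ^3 + q4*ζ^4. Requiring Q*f - P = O(ζ^9) with deg P <= 4 kills the coefficients of ζ^5..ζ^8 in Q*f:
  ζ^5: a_5 + q1*a_4 + q2*a_3 + q3*a_2 + q4*a_1 = 0, i.e. -3127/648 + (-1415/216)*q1 + (-169/18)*q2 + (-83/6)*q3 + (-21)*q4 = 0.
  ζ^6: a_6 + q1*a_5 + q2*a_4 + q3*a_3 + q4*a_2 = 0, i.e. -15343/3888 + (-3127/648)*q1 + (-1415/216)*q2 + (-169/18)*q3 + (-83/6)*q4 = 0.
  ζ^7: a_7 + q1*a_6 + q2*a_5 + q3*a_4 + q4*a_3 = 0, i.e. -44537/11664 + (-15343/3888)*q1 + (-3127/648)*q2 + (-1415/216)*q3 + (-169/18)*q4 = 0.
  ζ^8: a_8 + q1*a_7 + q2*a_6 + q3*a_5 + q4*a_4 = 0, i.e. -1265903/279936 + (-44537/11664)*q1 + (-15343/3888)*q2 + (-3127/648)*q3 + (-1415/216)*q4 = 0.
Solving this linear system: q1 = -902849/252534, q2 = 2037085/505068, q3 = -255705/168356, q4 = 167147/2020272.
The numerator is Q*f truncated at degree 4: P0 = a_0 = 3; P1 = a_1 + q1*a_0 = -2670587/84178; P2 = a_2 + q1*a_1 + q2*a_0 = 37044139/505068; P3 = a_3 + q1*a_2 + q2*a_1 + q3*a_0 = -24843335/505068; P4 = a_4 + q1*a_3 + q2*a_2 + q3*a_1 + q4*a_0 = 2266579/673424.


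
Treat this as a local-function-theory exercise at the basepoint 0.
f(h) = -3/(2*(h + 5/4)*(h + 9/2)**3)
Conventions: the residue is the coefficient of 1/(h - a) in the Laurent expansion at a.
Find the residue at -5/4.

The residue is -96/2197.

At the order-1 pole -5/4 set g(h) = (h - (-5/4))*f(h) = -3/(2*(h + 9/2)**3).
Simple pole: residue = g(a) at a = -5/4, which is -96/2197.


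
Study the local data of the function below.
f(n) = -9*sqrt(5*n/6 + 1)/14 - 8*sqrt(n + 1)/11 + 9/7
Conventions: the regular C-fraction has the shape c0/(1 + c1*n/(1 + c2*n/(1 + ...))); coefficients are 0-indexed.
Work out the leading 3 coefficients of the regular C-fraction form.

The regular C-fraction coefficients are [-13/154, -389/52, 312041/40456].

Taylor coefficients (expand at 0): a_0 = -13/154, a_1 = -389/616, a_2 = 723/4928.
c0 = a_0 = -13/154. Peel one level at a time: if S = 1 + c*n/S' with S'(0) = 1, then c is the n-coefficient of S and S' = c*n/(S - 1).
S_1 = c0/f = 1 + (-389/52)*n + (312041/5408)*n^2 + ...; c1 = -389/52.
S_2 = c1*n/(S_1 - 1) = 1 + (312041/40456)*n + ...; c2 = 312041/40456.


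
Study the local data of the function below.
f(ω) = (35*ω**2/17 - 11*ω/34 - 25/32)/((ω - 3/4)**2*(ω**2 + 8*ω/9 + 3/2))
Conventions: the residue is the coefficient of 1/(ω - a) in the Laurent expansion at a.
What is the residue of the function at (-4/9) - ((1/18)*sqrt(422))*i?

The factor ω**2 + 8*ω/9 + 3/2 splits as (ω - a)(ω - a') with a = (-4/9) - ((1/18)*sqrt(422))*i, a' = (-4/9) + ((1/18)*sqrt(422))*i. At the order-1 pole a set g(ω) = (ω - a)*f(ω) = [(35*ω**2/17 - 11*ω/34 - 25/32)/(ω - 3/4)**2] / (ω - a').
Simple pole: residue = g(a) at a = (-4/9) - ((1/18)*sqrt(422))*i, which is (-141490/291737) + ((4469159/246226028)*sqrt(422))*i.

The residue is (-141490/291737) + ((4469159/246226028)*sqrt(422))*i.


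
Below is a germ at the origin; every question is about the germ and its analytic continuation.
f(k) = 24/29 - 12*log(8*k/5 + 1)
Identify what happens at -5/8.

The point is a logarithmic branch point.

The term (-12)*log(1 - k/(-5/8)) has argument 1 - -5/8/(-5/8) = 0 at -5/8: a logarithmic (infinitely-sheeted) branch point; the remaining terms are analytic or single-valued there.


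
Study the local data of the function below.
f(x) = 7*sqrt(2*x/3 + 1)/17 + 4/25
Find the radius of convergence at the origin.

Branch term (7/17)*sqrt(1 - x/(-3/2)): its argument vanishes at x = -3/2, a square-root branch point, modulus 3/2.
The radius of convergence is the smallest modulus among the singular points: 3/2.

The radius of convergence is 3/2.


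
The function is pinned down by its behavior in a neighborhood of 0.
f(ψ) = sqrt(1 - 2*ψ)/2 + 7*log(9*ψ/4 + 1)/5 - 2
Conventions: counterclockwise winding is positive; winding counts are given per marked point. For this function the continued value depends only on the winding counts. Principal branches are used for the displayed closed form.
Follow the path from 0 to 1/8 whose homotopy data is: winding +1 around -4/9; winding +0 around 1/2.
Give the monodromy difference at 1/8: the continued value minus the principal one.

The rational part is single-valued and drops out of the difference; each branch term changes only by its own monodromy.
(1/2)*sqrt(1 - ψ/(1/2)): winding +0 is even, the square root returns to the same sheet, contribution 0.
(7/5)*log(1 - ψ/(-4/9)): each positive loop around -4/9 adds 2*pi*i to the log, so winding +1 contributes (7/5)*(1)*2*pi*i = (14/5)*pi*i.
Summing the contributions at ψ = 1/8 gives (14/5)*pi*i.

Continued minus principal equals (14/5)*pi*i.


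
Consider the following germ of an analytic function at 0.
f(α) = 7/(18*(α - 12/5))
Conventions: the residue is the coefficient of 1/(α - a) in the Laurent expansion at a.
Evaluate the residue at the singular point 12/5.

The residue is 7/18.

At the order-1 pole 12/5 set g(α) = (α - (12/5))*f(α) = 7/18.
Simple pole: residue = g(a) at a = 12/5, which is 7/18.
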